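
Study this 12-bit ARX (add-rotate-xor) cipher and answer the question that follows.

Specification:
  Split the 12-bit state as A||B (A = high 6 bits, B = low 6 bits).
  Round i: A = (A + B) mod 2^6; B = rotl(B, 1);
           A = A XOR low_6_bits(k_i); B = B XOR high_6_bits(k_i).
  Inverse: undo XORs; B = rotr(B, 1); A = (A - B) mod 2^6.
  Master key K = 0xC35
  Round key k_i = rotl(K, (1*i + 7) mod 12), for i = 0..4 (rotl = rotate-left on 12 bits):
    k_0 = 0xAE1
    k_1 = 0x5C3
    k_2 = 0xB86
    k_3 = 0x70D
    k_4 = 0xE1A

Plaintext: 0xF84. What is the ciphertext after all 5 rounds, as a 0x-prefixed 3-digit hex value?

s_0 = plaintext = 0xF84
s_1 = Round(s_0, k_0) = 0x8E3
s_2 = Round(s_1, k_1) = 0x150
s_3 = Round(s_2, k_2) = 0x4CE
s_4 = Round(s_3, k_3) = 0xB00
s_5 = Round(s_4, k_4) = 0xDB8

0xDB8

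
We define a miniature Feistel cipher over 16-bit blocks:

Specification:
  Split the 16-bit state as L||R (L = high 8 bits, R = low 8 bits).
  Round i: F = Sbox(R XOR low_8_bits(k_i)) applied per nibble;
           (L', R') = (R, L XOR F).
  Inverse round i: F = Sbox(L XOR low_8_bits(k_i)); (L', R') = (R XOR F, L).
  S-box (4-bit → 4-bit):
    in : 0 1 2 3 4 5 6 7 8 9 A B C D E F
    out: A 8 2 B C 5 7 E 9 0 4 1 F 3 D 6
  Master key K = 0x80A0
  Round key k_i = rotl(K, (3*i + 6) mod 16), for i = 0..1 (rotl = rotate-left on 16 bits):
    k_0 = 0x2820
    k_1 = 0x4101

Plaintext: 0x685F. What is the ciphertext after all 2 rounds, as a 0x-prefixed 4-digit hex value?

s_0 = plaintext = 0x685F
s_1 = Round(s_0, k_0) = 0x5F8E
s_2 = Round(s_1, k_1) = 0x8EC9

0x8EC9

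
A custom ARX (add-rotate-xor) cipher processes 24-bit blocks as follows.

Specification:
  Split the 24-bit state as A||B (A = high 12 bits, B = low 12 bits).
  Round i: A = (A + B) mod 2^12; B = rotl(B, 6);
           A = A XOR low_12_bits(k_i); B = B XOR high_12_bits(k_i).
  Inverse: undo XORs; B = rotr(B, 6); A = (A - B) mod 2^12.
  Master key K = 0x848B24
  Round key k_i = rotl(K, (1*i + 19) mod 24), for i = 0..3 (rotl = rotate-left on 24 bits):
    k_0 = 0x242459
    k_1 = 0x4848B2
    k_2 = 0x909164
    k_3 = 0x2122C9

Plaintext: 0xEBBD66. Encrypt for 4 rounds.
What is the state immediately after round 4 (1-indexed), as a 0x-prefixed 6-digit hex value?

s_0 = plaintext = 0xEBBD66
s_1 = Round(s_0, k_0) = 0x878BF7
s_2 = Round(s_1, k_1) = 0xCDD96B
s_3 = Round(s_2, k_2) = 0x72C3EC
s_4 = Round(s_3, k_3) = 0x9D191D

0x9D191D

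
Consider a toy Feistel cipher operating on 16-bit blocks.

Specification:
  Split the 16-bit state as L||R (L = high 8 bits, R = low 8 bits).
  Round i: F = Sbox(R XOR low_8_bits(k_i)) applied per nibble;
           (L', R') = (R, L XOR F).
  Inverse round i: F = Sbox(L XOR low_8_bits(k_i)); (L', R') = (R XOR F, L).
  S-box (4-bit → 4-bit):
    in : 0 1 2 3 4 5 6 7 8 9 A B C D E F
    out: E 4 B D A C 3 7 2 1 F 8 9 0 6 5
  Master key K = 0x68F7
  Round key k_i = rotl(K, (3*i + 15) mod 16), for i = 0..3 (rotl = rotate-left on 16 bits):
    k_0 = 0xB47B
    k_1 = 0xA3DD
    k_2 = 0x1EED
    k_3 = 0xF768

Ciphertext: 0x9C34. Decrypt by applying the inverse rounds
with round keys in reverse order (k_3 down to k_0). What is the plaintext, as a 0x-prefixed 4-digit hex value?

s_0 = ciphertext = 0x9C34
s_1 = InvRound(s_0, k_3) = 0x6E9C
s_2 = InvRound(s_1, k_2) = 0xB16E
s_3 = InvRound(s_2, k_1) = 0x57B1
s_4 = InvRound(s_3, k_0) = 0x0857

0x0857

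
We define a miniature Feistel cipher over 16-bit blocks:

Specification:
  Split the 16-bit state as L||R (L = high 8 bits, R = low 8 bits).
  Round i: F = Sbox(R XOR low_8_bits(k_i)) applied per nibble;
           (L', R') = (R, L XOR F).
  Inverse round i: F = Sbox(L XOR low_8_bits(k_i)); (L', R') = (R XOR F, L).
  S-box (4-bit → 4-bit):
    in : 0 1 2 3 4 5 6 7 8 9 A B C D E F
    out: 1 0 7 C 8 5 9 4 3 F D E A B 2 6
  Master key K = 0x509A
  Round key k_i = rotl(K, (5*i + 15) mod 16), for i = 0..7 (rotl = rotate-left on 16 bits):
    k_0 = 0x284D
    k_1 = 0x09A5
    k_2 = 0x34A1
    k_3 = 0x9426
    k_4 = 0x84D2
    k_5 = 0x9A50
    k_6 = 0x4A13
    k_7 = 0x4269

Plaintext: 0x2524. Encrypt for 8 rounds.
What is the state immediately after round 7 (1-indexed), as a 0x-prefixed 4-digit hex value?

s_0 = plaintext = 0x2524
s_1 = Round(s_0, k_0) = 0x24BA
s_2 = Round(s_1, k_1) = 0xBA22
s_3 = Round(s_2, k_2) = 0x2286
s_4 = Round(s_3, k_3) = 0x86F3
s_5 = Round(s_4, k_4) = 0xF3F6
s_6 = Round(s_5, k_5) = 0xF62A
s_7 = Round(s_6, k_6) = 0x2A39
s_8 = Round(s_7, k_7) = 0x397B

0x2A39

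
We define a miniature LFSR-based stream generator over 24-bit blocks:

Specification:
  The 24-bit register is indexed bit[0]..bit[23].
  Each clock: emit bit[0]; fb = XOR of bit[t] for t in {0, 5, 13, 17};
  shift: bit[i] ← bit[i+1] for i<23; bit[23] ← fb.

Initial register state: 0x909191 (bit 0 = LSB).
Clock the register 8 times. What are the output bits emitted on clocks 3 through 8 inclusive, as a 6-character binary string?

reg_0 = 0x909191
clock 1: out=1, reg = 0xC848C8
clock 2: out=0, reg = 0x642464
clock 3: out=0, reg = 0x321232
clock 4: out=0, reg = 0x190919
clock 5: out=1, reg = 0x8C848C
clock 6: out=0, reg = 0x464246
clock 7: out=0, reg = 0xA32123
clock 8: out=1, reg = 0x519091

001001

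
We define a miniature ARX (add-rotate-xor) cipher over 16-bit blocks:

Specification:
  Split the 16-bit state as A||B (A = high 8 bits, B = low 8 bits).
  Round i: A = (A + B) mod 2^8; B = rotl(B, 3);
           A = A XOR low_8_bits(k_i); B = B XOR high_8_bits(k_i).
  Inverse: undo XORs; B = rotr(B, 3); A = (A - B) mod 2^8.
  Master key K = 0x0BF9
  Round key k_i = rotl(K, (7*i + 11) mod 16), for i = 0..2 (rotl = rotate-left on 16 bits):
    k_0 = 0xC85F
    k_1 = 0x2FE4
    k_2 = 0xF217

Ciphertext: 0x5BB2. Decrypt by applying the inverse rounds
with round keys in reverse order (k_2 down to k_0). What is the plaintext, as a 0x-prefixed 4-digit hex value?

s_0 = ciphertext = 0x5BB2
s_1 = InvRound(s_0, k_2) = 0x4408
s_2 = InvRound(s_1, k_1) = 0xBCE4
s_3 = InvRound(s_2, k_0) = 0x5E85

0x5E85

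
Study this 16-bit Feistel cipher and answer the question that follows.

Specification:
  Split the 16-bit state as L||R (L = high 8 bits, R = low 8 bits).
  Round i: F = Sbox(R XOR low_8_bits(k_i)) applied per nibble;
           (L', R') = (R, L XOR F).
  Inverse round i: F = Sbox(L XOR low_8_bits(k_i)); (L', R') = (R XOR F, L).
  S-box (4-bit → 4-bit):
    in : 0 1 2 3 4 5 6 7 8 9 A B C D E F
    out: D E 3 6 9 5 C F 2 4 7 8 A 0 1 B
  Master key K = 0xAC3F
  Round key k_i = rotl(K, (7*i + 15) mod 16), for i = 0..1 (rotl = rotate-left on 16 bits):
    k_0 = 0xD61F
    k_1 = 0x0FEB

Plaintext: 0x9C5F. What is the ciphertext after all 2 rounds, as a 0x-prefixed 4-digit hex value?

0x0148

s_0 = plaintext = 0x9C5F
s_1 = Round(s_0, k_0) = 0x5F01
s_2 = Round(s_1, k_1) = 0x0148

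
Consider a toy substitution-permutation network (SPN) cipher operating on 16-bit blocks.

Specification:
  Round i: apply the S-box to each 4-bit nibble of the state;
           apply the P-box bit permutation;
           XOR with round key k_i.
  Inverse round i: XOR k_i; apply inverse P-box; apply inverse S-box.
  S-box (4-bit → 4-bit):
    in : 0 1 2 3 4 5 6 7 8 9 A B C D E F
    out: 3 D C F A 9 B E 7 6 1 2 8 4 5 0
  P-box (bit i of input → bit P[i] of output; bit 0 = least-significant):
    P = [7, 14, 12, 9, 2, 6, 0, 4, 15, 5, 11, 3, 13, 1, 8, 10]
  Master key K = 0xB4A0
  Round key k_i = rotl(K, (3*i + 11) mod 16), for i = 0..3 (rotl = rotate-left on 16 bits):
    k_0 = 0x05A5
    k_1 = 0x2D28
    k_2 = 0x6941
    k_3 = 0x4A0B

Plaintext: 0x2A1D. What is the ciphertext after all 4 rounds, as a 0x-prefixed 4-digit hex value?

0x9628

s_0 = plaintext = 0x2A1D
s_1 = Round(s_0, k_0) = 0x90B0
s_2 = Round(s_1, k_1) = 0xECCA
s_3 = Round(s_2, k_2) = 0x48D9
s_4 = Round(s_3, k_3) = 0x9628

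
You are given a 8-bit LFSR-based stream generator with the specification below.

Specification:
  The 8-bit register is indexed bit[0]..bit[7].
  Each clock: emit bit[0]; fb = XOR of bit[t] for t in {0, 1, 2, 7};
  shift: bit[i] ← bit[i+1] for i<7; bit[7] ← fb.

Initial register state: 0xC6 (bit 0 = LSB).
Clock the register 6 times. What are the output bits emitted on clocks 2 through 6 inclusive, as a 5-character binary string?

reg_0 = 0xC6
clock 1: out=0, reg = 0xE3
clock 2: out=1, reg = 0xF1
clock 3: out=1, reg = 0x78
clock 4: out=0, reg = 0x3C
clock 5: out=0, reg = 0x9E
clock 6: out=0, reg = 0xCF

11000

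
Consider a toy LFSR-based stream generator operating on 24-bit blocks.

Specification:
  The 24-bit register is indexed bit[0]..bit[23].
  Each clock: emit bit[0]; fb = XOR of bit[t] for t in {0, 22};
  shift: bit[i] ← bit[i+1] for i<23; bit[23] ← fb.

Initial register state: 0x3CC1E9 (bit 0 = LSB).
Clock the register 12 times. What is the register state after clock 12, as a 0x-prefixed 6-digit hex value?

0xF9D3CC

reg_0 = 0x3CC1E9
clock 1: out=1, reg = 0x9E60F4
clock 2: out=0, reg = 0x4F307A
clock 3: out=0, reg = 0xA7983D
clock 4: out=1, reg = 0xD3CC1E
clock 5: out=0, reg = 0xE9E60F
clock 6: out=1, reg = 0x74F307
clock 7: out=1, reg = 0x3A7983
clock 8: out=1, reg = 0x9D3CC1
clock 9: out=1, reg = 0xCE9E60
clock 10: out=0, reg = 0xE74F30
clock 11: out=0, reg = 0xF3A798
clock 12: out=0, reg = 0xF9D3CC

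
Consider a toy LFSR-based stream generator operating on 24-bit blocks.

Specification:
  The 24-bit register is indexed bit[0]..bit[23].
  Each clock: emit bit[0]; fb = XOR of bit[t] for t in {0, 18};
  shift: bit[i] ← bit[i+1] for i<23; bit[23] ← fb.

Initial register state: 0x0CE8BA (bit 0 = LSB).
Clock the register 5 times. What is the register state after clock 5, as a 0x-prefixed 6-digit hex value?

reg_0 = 0x0CE8BA
clock 1: out=0, reg = 0x86745D
clock 2: out=1, reg = 0x433A2E
clock 3: out=0, reg = 0x219D17
clock 4: out=1, reg = 0x90CE8B
clock 5: out=1, reg = 0xC86745

0xC86745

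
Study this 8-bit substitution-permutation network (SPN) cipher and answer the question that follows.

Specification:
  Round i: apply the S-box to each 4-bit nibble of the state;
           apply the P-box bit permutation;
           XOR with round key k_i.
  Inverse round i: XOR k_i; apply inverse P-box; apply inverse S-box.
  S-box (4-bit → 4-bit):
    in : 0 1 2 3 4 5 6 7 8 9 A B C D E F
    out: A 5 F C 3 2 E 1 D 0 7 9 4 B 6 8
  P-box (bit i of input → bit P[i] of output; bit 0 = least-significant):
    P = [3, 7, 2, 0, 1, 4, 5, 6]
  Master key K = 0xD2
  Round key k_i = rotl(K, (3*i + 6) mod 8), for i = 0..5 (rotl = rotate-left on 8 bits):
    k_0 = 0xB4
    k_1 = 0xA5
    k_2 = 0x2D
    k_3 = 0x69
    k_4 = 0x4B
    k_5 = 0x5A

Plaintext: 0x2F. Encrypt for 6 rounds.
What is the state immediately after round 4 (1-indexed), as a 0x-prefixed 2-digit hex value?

0xCC

s_0 = plaintext = 0x2F
s_1 = Round(s_0, k_0) = 0xC7
s_2 = Round(s_1, k_1) = 0x8D
s_3 = Round(s_2, k_2) = 0xC6
s_4 = Round(s_3, k_3) = 0xCC
s_5 = Round(s_4, k_4) = 0x6F
s_6 = Round(s_5, k_5) = 0x2B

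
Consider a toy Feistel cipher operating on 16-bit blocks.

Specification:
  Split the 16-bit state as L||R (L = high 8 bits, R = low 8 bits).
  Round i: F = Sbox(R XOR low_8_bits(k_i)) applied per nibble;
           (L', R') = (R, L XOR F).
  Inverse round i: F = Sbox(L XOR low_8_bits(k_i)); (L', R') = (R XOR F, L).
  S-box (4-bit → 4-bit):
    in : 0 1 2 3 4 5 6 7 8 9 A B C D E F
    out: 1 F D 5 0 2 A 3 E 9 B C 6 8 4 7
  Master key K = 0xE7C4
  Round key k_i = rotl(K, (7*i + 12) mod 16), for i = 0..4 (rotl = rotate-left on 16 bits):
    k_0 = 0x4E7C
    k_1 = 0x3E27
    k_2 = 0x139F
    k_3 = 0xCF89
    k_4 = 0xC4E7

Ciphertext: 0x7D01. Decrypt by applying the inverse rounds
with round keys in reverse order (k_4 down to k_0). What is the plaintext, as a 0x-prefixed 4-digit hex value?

s_0 = ciphertext = 0x7D01
s_1 = InvRound(s_0, k_4) = 0x9A7D
s_2 = InvRound(s_1, k_3) = 0x889A
s_3 = InvRound(s_2, k_2) = 0x6988
s_4 = InvRound(s_3, k_1) = 0x8C69
s_5 = InvRound(s_4, k_0) = 0x188C

0x188C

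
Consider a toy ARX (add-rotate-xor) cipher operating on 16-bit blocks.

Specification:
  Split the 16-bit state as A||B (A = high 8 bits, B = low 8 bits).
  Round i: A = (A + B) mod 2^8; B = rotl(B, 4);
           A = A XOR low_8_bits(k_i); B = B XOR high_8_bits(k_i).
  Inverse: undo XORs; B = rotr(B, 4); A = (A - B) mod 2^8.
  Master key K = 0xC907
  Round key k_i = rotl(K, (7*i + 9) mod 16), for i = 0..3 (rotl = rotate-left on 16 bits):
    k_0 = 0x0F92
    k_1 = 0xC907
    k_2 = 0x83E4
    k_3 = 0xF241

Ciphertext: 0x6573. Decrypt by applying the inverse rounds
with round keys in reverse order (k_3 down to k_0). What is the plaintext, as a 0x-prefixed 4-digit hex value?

s_0 = ciphertext = 0x6573
s_1 = InvRound(s_0, k_3) = 0x0C18
s_2 = InvRound(s_1, k_2) = 0x2FB9
s_3 = InvRound(s_2, k_1) = 0x2107
s_4 = InvRound(s_3, k_0) = 0x3380

0x3380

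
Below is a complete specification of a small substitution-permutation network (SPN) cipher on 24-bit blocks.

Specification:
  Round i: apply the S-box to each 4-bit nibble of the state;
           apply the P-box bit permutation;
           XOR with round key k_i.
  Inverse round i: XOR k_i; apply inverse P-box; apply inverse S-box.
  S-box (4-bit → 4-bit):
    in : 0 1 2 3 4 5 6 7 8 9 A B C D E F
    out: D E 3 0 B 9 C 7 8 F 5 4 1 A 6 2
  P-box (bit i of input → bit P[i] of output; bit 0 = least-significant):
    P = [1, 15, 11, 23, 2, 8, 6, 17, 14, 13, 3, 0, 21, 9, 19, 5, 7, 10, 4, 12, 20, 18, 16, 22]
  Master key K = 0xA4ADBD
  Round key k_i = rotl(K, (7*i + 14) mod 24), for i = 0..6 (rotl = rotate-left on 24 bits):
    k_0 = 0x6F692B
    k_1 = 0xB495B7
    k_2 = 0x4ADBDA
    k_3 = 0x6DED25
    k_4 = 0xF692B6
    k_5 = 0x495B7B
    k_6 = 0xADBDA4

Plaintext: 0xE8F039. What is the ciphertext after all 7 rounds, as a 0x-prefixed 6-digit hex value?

0x78D752

s_0 = plaintext = 0xE8F039
s_1 = Round(s_0, k_0) = 0xEAB320
s_2 = Round(s_1, k_1) = 0x399C21
s_3 = Round(s_2, k_2) = 0xE2046E
s_4 = Round(s_3, k_3) = 0x4201C4
s_5 = Round(s_4, k_4) = 0x0A3619
s_6 = Round(s_5, k_5) = 0x9AD2A0
s_7 = Round(s_6, k_6) = 0x78D752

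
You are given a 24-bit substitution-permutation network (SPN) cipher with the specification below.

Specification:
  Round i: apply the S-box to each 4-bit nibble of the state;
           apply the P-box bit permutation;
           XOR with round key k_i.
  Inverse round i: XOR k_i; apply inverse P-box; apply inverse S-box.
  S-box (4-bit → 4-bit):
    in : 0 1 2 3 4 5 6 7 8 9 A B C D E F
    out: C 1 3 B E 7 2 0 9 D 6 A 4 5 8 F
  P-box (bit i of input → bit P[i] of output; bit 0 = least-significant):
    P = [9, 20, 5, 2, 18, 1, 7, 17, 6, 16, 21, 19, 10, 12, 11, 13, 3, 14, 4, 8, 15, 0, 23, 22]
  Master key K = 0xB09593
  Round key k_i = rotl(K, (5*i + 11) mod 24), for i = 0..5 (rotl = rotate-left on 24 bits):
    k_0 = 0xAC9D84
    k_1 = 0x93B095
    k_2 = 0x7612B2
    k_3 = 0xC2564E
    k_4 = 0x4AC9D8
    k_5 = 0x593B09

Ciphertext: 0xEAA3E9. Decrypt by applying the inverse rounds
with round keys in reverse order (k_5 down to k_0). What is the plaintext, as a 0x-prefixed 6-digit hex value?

0x477600

s_0 = ciphertext = 0xEAA3E9
s_1 = InvRound(s_0, k_5) = 0xD7A50A
s_2 = InvRound(s_1, k_4) = 0xCA9356
s_3 = InvRound(s_2, k_3) = 0x1F1E77
s_4 = InvRound(s_3, k_2) = 0xB7DFCE
s_5 = InvRound(s_4, k_1) = 0x6F9D21
s_6 = InvRound(s_5, k_0) = 0x477600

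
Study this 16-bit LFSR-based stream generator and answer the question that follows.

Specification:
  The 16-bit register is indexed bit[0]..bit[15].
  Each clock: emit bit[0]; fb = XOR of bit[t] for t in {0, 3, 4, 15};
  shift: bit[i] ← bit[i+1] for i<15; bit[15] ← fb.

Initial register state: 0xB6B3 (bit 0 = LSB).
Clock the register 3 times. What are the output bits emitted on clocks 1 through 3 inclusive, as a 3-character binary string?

reg_0 = 0xB6B3
clock 1: out=1, reg = 0xDB59
clock 2: out=1, reg = 0x6DAC
clock 3: out=0, reg = 0xB6D6

110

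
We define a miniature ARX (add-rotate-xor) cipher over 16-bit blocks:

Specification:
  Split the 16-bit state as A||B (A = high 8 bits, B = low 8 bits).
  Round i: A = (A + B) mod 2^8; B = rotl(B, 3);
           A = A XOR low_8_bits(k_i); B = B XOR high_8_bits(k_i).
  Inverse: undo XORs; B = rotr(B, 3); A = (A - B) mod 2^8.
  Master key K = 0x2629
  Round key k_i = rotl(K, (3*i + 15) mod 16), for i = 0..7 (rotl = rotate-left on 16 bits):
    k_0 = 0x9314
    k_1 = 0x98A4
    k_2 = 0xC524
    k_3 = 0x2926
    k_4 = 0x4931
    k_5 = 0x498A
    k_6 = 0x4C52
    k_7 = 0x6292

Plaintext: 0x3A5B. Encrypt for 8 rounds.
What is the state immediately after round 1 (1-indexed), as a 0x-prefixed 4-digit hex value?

s_0 = plaintext = 0x3A5B
s_1 = Round(s_0, k_0) = 0x8149
s_2 = Round(s_1, k_1) = 0x6ED2
s_3 = Round(s_2, k_2) = 0x6453
s_4 = Round(s_3, k_3) = 0x91B3
s_5 = Round(s_4, k_4) = 0x75D4
s_6 = Round(s_5, k_5) = 0xC3EF
s_7 = Round(s_6, k_6) = 0xE033
s_8 = Round(s_7, k_7) = 0x81FB

0x8149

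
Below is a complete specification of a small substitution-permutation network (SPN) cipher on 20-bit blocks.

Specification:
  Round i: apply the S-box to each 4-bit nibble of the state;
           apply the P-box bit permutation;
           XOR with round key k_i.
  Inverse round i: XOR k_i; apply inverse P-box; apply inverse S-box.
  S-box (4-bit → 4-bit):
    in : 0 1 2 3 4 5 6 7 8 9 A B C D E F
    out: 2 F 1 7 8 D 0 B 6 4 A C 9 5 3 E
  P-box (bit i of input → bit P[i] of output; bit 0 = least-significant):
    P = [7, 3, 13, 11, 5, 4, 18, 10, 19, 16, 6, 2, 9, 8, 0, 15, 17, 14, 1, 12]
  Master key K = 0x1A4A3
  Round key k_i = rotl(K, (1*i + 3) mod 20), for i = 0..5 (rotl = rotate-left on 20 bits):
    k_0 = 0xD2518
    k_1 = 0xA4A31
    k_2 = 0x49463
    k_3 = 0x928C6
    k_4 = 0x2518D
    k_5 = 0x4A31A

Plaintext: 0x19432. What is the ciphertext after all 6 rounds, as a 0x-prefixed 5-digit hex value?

s_0 = plaintext = 0x19432
s_1 = Round(s_0, k_0) = 0xB75AF
s_2 = Round(s_1, k_1) = 0x2F56F
s_3 = Round(s_2, k_2) = 0xE3D2E
s_4 = Round(s_3, k_3) = 0x36B2F
s_5 = Round(s_4, k_4) = 0x039E3
s_6 = Round(s_5, k_5) = 0x4C0E3

0x4C0E3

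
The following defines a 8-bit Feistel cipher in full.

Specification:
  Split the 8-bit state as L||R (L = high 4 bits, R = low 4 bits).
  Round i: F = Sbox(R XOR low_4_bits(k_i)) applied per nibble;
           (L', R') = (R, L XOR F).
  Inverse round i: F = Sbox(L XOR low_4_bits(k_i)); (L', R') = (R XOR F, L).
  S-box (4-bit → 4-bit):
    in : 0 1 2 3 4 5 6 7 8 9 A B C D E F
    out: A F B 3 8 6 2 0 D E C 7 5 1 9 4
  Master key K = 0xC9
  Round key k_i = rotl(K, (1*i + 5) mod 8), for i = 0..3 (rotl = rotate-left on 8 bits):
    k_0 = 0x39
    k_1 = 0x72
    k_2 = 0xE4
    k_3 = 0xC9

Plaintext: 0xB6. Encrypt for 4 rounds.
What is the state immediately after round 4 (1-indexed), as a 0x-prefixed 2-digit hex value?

s_0 = plaintext = 0xB6
s_1 = Round(s_0, k_0) = 0x6F
s_2 = Round(s_1, k_1) = 0xF7
s_3 = Round(s_2, k_2) = 0x7C
s_4 = Round(s_3, k_3) = 0xC1

0xC1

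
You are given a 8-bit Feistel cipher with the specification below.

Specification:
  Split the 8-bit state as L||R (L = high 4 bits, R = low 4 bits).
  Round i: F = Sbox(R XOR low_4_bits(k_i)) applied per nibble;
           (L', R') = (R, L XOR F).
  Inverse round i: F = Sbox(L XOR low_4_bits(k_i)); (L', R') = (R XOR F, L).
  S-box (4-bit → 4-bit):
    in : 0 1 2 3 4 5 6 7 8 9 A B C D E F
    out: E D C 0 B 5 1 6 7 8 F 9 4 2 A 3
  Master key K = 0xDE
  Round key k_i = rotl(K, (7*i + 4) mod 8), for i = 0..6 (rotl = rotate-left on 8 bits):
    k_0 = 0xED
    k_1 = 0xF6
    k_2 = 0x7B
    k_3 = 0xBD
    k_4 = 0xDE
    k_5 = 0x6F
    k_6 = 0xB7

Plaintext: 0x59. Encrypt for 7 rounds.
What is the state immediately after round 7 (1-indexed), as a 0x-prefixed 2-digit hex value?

s_0 = plaintext = 0x59
s_1 = Round(s_0, k_0) = 0x9E
s_2 = Round(s_1, k_1) = 0xEE
s_3 = Round(s_2, k_2) = 0xEB
s_4 = Round(s_3, k_3) = 0xBF
s_5 = Round(s_4, k_4) = 0xF6
s_6 = Round(s_5, k_5) = 0x67
s_7 = Round(s_6, k_6) = 0x78

0x78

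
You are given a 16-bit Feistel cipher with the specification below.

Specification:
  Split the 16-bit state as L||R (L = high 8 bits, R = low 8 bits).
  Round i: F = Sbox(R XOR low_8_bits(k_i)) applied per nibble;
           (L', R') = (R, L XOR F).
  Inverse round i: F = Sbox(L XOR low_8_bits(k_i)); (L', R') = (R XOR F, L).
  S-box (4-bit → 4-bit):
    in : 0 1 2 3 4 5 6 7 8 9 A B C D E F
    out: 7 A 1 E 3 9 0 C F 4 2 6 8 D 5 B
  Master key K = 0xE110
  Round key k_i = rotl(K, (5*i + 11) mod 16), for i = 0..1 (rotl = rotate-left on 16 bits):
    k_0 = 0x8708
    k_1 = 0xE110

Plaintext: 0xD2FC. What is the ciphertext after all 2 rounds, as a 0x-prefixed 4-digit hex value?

s_0 = plaintext = 0xD2FC
s_1 = Round(s_0, k_0) = 0xFC61
s_2 = Round(s_1, k_1) = 0x6136

0x6136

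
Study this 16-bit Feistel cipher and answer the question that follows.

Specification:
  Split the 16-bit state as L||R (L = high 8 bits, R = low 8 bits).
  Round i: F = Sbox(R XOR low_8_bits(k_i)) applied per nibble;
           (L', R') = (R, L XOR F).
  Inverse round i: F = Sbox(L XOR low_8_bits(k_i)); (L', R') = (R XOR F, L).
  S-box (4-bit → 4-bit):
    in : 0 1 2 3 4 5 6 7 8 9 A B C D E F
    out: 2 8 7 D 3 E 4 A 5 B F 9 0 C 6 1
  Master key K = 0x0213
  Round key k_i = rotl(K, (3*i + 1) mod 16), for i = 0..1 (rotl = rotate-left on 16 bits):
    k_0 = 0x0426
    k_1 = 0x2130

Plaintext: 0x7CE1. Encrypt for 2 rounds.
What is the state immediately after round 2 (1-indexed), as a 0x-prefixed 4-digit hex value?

s_0 = plaintext = 0x7CE1
s_1 = Round(s_0, k_0) = 0xE176
s_2 = Round(s_1, k_1) = 0x76D5

0x76D5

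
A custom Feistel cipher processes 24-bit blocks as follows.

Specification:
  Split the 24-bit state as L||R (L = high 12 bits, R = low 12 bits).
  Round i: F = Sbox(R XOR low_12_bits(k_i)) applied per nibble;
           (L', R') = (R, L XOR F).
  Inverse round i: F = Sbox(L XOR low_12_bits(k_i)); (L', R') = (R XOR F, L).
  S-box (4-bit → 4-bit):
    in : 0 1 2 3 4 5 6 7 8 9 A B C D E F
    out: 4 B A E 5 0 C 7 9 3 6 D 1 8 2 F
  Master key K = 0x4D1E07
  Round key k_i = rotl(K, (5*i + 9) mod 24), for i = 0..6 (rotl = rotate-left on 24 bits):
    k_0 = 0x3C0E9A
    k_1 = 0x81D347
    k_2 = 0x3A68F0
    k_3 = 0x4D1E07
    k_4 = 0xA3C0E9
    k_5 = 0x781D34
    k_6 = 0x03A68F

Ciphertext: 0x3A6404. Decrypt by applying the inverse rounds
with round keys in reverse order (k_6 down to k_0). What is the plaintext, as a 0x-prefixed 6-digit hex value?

0x7F62C8

s_0 = ciphertext = 0x3A6404
s_1 = InvRound(s_0, k_6) = 0x4A73A6
s_2 = InvRound(s_1, k_5) = 0x0984A7
s_3 = InvRound(s_2, k_4) = 0x0DC098
s_4 = InvRound(s_3, k_3) = 0x2150DC
s_5 = InvRound(s_4, k_2) = 0x6FC215
s_6 = InvRound(s_5, k_1) = 0x2C86FC
s_7 = InvRound(s_6, k_0) = 0x7F62C8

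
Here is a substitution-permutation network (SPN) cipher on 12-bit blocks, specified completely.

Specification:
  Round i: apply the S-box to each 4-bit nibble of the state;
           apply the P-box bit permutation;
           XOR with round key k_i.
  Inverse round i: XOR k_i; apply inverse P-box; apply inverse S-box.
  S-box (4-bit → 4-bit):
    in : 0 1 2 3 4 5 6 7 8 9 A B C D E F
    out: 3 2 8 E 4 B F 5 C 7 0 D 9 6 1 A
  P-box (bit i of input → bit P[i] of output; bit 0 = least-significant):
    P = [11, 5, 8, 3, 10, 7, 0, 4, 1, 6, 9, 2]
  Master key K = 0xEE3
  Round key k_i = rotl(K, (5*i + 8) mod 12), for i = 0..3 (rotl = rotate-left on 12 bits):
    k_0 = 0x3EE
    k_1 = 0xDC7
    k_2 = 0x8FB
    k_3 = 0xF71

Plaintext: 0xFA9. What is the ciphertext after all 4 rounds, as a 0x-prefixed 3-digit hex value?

s_0 = plaintext = 0xFA9
s_1 = Round(s_0, k_0) = 0xA8A
s_2 = Round(s_1, k_1) = 0xDD6
s_3 = Round(s_2, k_2) = 0x312
s_4 = Round(s_3, k_3) = 0xDBD

0xDBD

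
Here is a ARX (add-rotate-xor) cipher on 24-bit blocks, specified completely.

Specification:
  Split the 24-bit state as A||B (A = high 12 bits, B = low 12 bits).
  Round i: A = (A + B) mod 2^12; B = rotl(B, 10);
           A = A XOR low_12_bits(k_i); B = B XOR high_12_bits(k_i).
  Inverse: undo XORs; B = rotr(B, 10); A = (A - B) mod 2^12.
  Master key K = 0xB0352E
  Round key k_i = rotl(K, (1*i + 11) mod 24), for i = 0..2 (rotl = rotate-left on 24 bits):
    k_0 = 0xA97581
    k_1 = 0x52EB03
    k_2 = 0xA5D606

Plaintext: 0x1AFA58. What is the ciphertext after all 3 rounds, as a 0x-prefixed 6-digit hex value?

0xBB4296

s_0 = plaintext = 0x1AFA58
s_1 = Round(s_0, k_0) = 0x986801
s_2 = Round(s_1, k_1) = 0xA8432E
s_3 = Round(s_2, k_2) = 0xBB4296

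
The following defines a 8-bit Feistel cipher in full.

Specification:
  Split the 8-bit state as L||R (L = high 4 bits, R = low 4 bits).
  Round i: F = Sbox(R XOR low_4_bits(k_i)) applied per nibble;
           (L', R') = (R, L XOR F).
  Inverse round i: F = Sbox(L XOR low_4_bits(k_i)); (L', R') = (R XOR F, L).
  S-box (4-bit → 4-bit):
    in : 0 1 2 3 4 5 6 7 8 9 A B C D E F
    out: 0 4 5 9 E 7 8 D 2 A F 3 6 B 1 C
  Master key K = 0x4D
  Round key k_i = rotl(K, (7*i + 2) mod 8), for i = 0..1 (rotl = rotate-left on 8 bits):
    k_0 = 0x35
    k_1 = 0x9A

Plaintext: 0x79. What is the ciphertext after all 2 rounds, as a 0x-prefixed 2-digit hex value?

s_0 = plaintext = 0x79
s_1 = Round(s_0, k_0) = 0x91
s_2 = Round(s_1, k_1) = 0x1A

0x1A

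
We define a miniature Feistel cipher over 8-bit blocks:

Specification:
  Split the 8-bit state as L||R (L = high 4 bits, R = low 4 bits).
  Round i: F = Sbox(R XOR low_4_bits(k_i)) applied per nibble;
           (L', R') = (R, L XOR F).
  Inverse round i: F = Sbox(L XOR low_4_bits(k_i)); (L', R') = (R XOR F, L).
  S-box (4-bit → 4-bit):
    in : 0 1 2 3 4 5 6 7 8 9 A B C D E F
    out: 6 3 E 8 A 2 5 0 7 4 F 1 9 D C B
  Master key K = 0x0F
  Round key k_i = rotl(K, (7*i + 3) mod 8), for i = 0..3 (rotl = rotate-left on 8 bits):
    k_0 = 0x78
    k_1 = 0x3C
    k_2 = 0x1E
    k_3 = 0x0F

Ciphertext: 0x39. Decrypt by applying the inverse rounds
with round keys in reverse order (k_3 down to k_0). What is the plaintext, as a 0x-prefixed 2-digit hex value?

0x98

s_0 = ciphertext = 0x39
s_1 = InvRound(s_0, k_3) = 0x03
s_2 = InvRound(s_1, k_2) = 0xF0
s_3 = InvRound(s_2, k_1) = 0x8F
s_4 = InvRound(s_3, k_0) = 0x98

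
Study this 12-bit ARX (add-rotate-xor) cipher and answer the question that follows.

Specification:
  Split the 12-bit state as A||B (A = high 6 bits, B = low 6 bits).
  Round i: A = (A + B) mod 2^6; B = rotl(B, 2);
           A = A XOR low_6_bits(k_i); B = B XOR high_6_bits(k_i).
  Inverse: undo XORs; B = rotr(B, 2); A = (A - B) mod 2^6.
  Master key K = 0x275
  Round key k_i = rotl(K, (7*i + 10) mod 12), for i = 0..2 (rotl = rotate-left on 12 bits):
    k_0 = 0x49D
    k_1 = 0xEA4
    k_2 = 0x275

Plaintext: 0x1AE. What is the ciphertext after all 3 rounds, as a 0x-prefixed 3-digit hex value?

0xE28

s_0 = plaintext = 0x1AE
s_1 = Round(s_0, k_0) = 0xA68
s_2 = Round(s_1, k_1) = 0xD58
s_3 = Round(s_2, k_2) = 0xE28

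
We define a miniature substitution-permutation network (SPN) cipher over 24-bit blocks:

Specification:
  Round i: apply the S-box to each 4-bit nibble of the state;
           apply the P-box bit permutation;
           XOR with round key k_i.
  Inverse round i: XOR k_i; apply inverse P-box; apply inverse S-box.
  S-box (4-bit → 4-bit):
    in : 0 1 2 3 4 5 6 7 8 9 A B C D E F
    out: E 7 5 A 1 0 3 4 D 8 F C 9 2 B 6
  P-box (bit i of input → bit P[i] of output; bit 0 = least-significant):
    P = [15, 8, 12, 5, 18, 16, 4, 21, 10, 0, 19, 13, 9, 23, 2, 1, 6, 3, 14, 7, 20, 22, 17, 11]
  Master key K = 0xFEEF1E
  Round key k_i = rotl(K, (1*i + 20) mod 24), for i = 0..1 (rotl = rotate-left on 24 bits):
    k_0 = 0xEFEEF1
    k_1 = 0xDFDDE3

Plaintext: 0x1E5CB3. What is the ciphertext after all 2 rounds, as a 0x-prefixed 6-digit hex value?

s_0 = plaintext = 0x1E5CB3
s_1 = Round(s_0, k_0) = 0x9DCB09
s_2 = Round(s_1, k_1) = 0xF6F7D9

0xF6F7D9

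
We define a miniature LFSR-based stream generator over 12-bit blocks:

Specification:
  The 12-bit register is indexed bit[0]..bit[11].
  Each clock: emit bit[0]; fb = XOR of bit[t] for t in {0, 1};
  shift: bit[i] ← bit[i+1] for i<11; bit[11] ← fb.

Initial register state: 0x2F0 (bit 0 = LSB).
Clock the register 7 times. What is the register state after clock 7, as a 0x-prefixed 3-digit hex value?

reg_0 = 0x2F0
clock 1: out=0, reg = 0x178
clock 2: out=0, reg = 0x0BC
clock 3: out=0, reg = 0x05E
clock 4: out=0, reg = 0x82F
clock 5: out=1, reg = 0x417
clock 6: out=1, reg = 0x20B
clock 7: out=1, reg = 0x105

0x105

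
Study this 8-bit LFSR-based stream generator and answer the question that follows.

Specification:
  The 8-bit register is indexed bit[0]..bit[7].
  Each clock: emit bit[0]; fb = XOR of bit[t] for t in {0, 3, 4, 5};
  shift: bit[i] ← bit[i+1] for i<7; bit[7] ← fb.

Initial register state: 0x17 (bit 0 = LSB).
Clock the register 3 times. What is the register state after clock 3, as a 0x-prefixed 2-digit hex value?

reg_0 = 0x17
clock 1: out=1, reg = 0x0B
clock 2: out=1, reg = 0x05
clock 3: out=1, reg = 0x82

0x82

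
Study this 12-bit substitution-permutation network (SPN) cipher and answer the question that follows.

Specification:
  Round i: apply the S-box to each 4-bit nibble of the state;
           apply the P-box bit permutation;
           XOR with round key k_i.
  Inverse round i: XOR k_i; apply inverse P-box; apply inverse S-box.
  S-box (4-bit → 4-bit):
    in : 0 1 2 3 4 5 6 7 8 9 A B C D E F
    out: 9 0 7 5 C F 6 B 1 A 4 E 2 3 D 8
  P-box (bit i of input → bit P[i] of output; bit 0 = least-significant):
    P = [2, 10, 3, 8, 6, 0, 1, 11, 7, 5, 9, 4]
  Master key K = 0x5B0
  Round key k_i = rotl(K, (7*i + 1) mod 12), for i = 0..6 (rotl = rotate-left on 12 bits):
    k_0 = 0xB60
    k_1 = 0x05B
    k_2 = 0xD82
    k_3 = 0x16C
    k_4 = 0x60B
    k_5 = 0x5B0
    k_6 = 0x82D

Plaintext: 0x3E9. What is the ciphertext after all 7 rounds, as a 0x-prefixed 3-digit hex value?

s_0 = plaintext = 0x3E9
s_1 = Round(s_0, k_0) = 0x4A2
s_2 = Round(s_1, k_1) = 0x645
s_3 = Round(s_2, k_2) = 0x2AC
s_4 = Round(s_3, k_3) = 0x7CE
s_5 = Round(s_4, k_4) = 0x7B6
s_6 = Round(s_5, k_5) = 0x90B
s_7 = Round(s_6, k_6) = 0x555

0x555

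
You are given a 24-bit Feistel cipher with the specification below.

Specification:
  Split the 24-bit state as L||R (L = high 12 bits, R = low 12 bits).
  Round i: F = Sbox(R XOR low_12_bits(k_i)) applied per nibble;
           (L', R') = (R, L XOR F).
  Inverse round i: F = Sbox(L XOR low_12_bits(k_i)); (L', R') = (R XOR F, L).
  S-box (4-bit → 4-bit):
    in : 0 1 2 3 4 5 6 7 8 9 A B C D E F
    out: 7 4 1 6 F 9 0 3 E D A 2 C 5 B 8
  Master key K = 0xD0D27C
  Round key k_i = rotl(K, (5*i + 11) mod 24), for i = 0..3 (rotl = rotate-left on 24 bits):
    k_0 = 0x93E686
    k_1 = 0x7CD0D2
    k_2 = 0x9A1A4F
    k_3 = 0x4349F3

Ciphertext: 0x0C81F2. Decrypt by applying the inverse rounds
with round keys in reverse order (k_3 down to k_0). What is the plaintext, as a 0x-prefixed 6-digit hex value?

0x523B61

s_0 = ciphertext = 0x0C81F2
s_1 = InvRound(s_0, k_3) = 0xC900C8
s_2 = InvRound(s_1, k_2) = 0x090C90
s_3 = InvRound(s_2, k_1) = 0xB61090
s_4 = InvRound(s_3, k_0) = 0x523B61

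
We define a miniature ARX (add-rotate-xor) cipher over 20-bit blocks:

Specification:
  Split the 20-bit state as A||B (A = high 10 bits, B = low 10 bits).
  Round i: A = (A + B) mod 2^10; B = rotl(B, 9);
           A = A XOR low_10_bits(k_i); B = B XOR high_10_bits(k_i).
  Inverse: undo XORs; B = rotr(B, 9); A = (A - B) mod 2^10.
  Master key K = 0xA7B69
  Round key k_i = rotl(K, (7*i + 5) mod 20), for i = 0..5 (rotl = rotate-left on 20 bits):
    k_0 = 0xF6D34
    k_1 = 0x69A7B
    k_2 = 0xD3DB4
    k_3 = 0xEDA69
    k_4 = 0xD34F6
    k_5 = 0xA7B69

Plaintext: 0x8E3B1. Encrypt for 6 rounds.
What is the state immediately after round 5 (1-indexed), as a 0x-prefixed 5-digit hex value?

s_0 = plaintext = 0x8E3B1
s_1 = Round(s_0, k_0) = 0x37403
s_2 = Round(s_1, k_1) = 0xA6FA7
s_3 = Round(s_2, k_2) = 0xFD89C
s_4 = Round(s_3, k_3) = 0xBEFF8
s_5 = Round(s_4, k_4) = 0x816B1
s_6 = Round(s_5, k_5) = 0xF7DC6

0x816B1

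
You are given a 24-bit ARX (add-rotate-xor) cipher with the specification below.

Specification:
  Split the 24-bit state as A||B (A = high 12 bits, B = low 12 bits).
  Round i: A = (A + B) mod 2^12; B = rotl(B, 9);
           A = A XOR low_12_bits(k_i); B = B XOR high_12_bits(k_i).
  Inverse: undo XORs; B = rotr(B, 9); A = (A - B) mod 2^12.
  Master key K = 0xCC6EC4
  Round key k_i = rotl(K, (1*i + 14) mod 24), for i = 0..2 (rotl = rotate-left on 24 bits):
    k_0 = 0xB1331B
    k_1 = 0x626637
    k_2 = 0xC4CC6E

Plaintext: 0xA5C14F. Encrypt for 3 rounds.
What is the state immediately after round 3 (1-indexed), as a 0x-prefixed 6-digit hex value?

0x230E1C

s_0 = plaintext = 0xA5C14F
s_1 = Round(s_0, k_0) = 0x8B053A
s_2 = Round(s_1, k_1) = 0xBDD281
s_3 = Round(s_2, k_2) = 0x230E1C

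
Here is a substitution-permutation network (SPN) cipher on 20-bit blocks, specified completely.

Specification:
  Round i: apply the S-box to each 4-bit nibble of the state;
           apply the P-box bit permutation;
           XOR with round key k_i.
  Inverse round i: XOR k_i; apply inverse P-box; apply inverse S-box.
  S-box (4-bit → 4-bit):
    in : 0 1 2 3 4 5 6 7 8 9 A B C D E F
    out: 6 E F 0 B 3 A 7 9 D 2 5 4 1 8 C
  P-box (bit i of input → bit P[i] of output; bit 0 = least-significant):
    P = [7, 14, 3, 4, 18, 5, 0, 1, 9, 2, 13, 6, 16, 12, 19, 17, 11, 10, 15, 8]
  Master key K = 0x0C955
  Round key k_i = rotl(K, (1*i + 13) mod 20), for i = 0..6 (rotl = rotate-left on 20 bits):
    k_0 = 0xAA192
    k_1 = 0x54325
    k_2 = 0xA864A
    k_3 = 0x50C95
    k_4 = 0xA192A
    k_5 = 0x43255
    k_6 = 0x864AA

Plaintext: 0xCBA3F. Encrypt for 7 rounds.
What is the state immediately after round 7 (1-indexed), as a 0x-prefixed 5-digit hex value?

0xEF53A

s_0 = plaintext = 0xCBA3F
s_1 = Round(s_0, k_0) = 0x3218E
s_2 = Round(s_1, k_1) = 0xA7373
s_3 = Round(s_2, k_2) = 0x7926B
s_4 = Round(s_3, k_3) = 0xEA27B
s_5 = Round(s_4, k_4) = 0xE2AC7
s_6 = Round(s_5, k_5) = 0xF63D8
s_7 = Round(s_6, k_6) = 0xEF53A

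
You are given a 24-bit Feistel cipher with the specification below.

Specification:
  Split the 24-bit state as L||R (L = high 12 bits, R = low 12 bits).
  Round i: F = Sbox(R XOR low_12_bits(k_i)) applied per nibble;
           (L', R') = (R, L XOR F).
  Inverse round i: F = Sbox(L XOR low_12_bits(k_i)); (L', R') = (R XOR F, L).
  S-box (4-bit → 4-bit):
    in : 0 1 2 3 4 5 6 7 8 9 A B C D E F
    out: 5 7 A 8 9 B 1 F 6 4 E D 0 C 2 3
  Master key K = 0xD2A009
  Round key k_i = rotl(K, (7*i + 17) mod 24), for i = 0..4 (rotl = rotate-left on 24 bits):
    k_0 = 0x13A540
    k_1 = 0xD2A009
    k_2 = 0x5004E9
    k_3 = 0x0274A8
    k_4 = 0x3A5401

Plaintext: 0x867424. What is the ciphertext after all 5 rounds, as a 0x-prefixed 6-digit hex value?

0xF6BAEA

s_0 = plaintext = 0x867424
s_1 = Round(s_0, k_0) = 0x424F7E
s_2 = Round(s_1, k_1) = 0xF7E7DB
s_3 = Round(s_2, k_2) = 0x7DB7F4
s_4 = Round(s_3, k_3) = 0x7F4F6B
s_5 = Round(s_4, k_4) = 0xF6BAEA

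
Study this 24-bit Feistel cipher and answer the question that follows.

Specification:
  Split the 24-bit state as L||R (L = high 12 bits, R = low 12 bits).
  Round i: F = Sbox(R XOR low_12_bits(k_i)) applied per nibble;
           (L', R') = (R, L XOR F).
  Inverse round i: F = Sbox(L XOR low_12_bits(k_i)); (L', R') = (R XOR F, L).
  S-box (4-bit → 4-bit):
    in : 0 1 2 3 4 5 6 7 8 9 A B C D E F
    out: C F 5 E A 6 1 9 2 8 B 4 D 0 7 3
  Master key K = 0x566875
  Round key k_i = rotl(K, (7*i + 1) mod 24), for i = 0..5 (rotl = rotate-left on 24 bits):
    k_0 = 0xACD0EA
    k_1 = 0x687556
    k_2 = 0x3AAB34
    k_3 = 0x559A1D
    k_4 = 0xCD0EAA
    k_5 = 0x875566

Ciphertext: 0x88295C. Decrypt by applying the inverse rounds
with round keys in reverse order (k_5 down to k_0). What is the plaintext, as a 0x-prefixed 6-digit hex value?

0x400BEF

s_0 = ciphertext = 0x88295C
s_1 = InvRound(s_0, k_5) = 0x926882
s_2 = InvRound(s_1, k_4) = 0x1AF926
s_3 = InvRound(s_2, k_3) = 0xD631AF
s_4 = InvRound(s_3, k_2) = 0x0C6D63
s_5 = InvRound(s_4, k_1) = 0xBEF0C6
s_6 = InvRound(s_5, k_0) = 0x400BEF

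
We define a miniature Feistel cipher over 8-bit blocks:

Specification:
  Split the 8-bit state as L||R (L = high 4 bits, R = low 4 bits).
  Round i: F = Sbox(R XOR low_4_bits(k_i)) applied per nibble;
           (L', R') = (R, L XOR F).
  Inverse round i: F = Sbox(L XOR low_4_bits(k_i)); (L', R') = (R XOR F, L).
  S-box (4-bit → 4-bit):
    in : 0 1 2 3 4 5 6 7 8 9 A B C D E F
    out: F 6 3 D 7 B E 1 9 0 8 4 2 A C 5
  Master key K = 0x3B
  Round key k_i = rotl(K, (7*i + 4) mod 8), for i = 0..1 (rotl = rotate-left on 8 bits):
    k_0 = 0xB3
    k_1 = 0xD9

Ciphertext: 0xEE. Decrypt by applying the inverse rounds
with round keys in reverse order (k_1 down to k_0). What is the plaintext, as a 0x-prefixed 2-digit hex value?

s_0 = ciphertext = 0xEE
s_1 = InvRound(s_0, k_1) = 0xFE
s_2 = InvRound(s_1, k_0) = 0xCF

0xCF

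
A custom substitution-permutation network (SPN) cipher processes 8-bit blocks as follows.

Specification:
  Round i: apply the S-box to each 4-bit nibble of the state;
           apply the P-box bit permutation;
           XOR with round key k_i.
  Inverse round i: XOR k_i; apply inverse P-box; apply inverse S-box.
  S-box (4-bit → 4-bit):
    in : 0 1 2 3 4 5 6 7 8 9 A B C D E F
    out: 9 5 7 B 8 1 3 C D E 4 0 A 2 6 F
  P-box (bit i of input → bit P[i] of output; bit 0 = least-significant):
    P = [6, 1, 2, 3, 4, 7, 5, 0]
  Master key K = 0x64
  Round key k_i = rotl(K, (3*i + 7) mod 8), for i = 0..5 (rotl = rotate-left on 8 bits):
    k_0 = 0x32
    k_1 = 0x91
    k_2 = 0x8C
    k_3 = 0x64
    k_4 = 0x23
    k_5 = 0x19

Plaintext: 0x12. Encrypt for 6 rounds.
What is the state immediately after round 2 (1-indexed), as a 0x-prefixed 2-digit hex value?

0x98

s_0 = plaintext = 0x12
s_1 = Round(s_0, k_0) = 0x44
s_2 = Round(s_1, k_1) = 0x98
s_3 = Round(s_2, k_2) = 0x61
s_4 = Round(s_3, k_3) = 0xB0
s_5 = Round(s_4, k_4) = 0x6B
s_6 = Round(s_5, k_5) = 0x89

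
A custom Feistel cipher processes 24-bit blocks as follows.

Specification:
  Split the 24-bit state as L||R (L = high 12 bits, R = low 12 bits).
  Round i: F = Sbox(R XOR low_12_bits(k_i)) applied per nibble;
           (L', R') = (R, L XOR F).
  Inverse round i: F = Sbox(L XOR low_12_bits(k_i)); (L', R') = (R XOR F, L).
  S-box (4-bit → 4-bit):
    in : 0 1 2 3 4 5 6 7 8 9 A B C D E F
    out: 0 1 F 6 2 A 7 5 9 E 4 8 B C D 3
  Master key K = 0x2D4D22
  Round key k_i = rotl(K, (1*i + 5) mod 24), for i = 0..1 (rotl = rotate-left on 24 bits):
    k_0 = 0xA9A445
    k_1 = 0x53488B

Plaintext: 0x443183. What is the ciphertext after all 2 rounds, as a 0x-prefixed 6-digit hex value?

s_0 = plaintext = 0x443183
s_1 = Round(s_0, k_0) = 0x183EF4
s_2 = Round(s_1, k_1) = 0xEF46D0

0xEF46D0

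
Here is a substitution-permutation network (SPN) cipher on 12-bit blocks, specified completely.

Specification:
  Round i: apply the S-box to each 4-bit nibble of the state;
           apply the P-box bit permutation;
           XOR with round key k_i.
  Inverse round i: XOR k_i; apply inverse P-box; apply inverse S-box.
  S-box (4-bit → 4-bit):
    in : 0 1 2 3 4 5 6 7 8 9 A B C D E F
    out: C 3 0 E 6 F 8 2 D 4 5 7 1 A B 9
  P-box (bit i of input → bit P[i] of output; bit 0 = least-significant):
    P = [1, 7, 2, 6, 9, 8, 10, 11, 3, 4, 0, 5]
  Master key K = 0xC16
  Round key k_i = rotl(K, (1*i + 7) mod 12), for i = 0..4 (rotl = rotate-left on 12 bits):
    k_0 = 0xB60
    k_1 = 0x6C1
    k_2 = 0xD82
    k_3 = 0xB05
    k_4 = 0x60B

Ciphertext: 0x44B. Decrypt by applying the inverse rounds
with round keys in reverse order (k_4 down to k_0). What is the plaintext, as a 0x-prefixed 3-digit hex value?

s_0 = ciphertext = 0x44B
s_1 = InvRound(s_0, k_4) = 0x2C6
s_2 = InvRound(s_1, k_3) = 0x9DE
s_3 = InvRound(s_2, k_2) = 0x190
s_4 = InvRound(s_3, k_1) = 0x4B6
s_5 = InvRound(s_4, k_0) = 0x755

0x755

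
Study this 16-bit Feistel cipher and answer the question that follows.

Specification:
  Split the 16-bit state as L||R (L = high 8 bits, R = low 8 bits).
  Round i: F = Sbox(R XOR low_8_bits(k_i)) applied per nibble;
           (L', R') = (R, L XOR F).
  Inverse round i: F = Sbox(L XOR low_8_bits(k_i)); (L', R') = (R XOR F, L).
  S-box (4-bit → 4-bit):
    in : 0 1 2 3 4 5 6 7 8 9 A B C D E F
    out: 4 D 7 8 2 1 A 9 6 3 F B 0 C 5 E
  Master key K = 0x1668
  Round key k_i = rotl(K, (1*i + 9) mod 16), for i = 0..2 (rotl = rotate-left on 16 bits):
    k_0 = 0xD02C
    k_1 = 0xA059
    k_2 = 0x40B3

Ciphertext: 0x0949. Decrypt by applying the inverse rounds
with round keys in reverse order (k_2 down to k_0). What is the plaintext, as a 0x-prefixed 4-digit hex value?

s_0 = ciphertext = 0x0949
s_1 = InvRound(s_0, k_2) = 0xF609
s_2 = InvRound(s_1, k_1) = 0xF7F6
s_3 = InvRound(s_2, k_0) = 0x3DF7

0x3DF7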